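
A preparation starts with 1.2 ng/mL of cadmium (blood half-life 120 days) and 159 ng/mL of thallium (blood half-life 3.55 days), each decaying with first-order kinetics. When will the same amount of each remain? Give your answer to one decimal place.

25.8 days

Set 1.2·(1/2)^(t/120) = 159·(1/2)^(t/3.55).
Taking log₂: log₂(1.2/159) = t·(1/120 − 1/3.55).
log₂(0.0075472) = -7.0498; 1/120 − 1/3.55 = -0.27336.
t = -7.0498 / -0.27336 ≈ 25.79 days.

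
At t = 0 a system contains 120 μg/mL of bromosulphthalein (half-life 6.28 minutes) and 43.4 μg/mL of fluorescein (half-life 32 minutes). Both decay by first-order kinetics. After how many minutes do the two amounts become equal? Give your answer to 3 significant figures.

Set 120·(1/2)^(t/6.28) = 43.4·(1/2)^(t/32).
Taking log₂: log₂(120/43.4) = t·(1/6.28 − 1/32).
log₂(2.765) = 1.4673; 1/6.28 − 1/32 = 0.12799.
t = 1.4673 / 0.12799 ≈ 11.464 minutes.

11.5 minutes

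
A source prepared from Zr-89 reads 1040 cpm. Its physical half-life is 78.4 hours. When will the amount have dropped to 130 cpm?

235.2 hours

130/1040 = 1/8, so 3 half-lives have elapsed.
t = 3 × 78.4 = 235.2 hours.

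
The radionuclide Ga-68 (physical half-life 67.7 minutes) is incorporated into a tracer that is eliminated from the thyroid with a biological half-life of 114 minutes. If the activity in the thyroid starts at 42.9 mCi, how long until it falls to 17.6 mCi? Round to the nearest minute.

55 minutes

1/t_eff = 1/t_phys + 1/t_biol = 1/67.7 + 1/114 = 0.023543 per minute.
t_eff = 67.7 × 114 / (67.7 + 114) ≈ 42.476 minutes.
n = log₂(42.9/17.6) ≈ 1.2854; t = 1.2854 × 42.476 ≈ 54.598 minutes.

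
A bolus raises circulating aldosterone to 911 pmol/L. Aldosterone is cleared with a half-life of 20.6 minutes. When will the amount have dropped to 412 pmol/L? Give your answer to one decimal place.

Fraction remaining = 412/911 ≈ 0.45225.
n = log₂(911/412) = ln(2.2112)/ln 2 ≈ 1.1448 half-lives.
t = n × t½ = 1.1448 × 20.6 ≈ 23.583 minutes.

23.6 minutes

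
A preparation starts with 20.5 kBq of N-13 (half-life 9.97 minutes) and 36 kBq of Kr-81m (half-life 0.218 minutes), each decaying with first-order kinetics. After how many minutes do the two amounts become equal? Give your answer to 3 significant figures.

0.181 minutes

Set 20.5·(1/2)^(t/9.97) = 36·(1/2)^(t/0.218).
Taking log₂: log₂(20.5/36) = t·(1/9.97 − 1/0.218).
log₂(0.56944) = -0.81237; 1/9.97 − 1/0.218 = -4.4869.
t = -0.81237 / -4.4869 ≈ 0.18106 minutes.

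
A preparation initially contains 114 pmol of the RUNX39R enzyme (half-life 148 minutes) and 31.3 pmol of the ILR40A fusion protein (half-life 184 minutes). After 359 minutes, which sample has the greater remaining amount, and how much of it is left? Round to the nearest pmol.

RUNX39R enzyme, 21 pmol

RUNX39R enzyme: 114 × (1/2)^2.4257 ≈ 21.218 pmol.
ILR40A fusion protein: 31.3 × (1/2)^1.9511 ≈ 8.0948 pmol.
RUNX39R enzyme has more remaining, at ≈ 21.218 pmol.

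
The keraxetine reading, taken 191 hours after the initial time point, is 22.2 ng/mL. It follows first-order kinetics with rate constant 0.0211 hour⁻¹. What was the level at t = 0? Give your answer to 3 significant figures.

1250 ng/mL

t½ = ln 2 / k = 0.69315 / 0.0211 ≈ 32.851 hours.
Number of half-lives elapsed: n = 191/32.851 ≈ 5.8142.
A₀ = A × 2^n = 22.2 × 2^5.8142 = 22.2 × 56.267 ≈ 1249.1 ng/mL.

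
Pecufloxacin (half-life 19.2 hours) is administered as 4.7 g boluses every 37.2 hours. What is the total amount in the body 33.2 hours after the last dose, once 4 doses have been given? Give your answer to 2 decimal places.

1.91 g

The 4 doses were given 144.8, 107.6, 70.4, 33.2 hours ago.
Total = 4.7·(1/2)^(144.8/19.2) + 4.7·(1/2)^(107.6/19.2) + 4.7·(1/2)^(70.4/19.2) + 4.7·(1/2)^(33.2/19.2)
      = 0.025225 + 0.096622 + 0.3701 + 1.4176 ≈ 1.9096 g.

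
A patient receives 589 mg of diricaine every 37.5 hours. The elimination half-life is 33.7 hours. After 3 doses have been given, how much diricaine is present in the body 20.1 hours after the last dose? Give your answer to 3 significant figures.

653 mg

The 3 doses were given 95.1, 57.6, 20.1 hours ago.
Total = 589·(1/2)^(95.1/33.7) + 589·(1/2)^(57.6/33.7) + 589·(1/2)^(20.1/33.7)
      = 83.295 + 180.13 + 389.56 ≈ 652.98 mg.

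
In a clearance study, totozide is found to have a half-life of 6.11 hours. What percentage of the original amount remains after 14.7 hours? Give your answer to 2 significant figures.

n = 14.7/6.11 ≈ 2.4059 half-lives.
Fraction remaining = (1/2)^2.4059 ≈ 0.18869, i.e. 18.869%.

19%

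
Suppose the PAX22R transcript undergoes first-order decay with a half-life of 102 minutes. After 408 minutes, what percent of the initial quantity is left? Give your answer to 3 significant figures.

6.25%

n = 408/102 ≈ 4 half-lives.
Fraction remaining = (1/2)^4 ≈ 0.0625, i.e. 6.25%.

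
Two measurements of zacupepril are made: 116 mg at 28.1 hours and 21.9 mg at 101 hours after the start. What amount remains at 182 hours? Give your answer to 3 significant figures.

3.44 mg

Over Δt = 101 − 28.1 = 72.9 hours, the level fell by a factor of 116/21.9 ≈ 5.2968.
n = log₂(5.2968) ≈ 2.4051 half-lives, so t½ = 72.9/2.4051 ≈ 30.31 hours.
From t = 101 to t = 182: 21.9 × (1/2)^((182−101)/30.31) ≈ 3.4355 mg.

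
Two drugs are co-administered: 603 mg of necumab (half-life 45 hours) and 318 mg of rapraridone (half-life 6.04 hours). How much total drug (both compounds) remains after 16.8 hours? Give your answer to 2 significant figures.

510 mg

necumab: 603 × (1/2)^(16.8/45) = 603 × (1/2)^0.37333 ≈ 465.51 mg.
rapraridone: 318 × (1/2)^(16.8/6.04) = 318 × (1/2)^2.7815 ≈ 46.251 mg.
Total = 465.51 + 46.251 ≈ 511.77 mg.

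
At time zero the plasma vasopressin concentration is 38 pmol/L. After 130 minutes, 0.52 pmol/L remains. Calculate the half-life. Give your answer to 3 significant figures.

21.0 minutes

A/A₀ = 0.52/38 ≈ 0.013684.
n = log₂(73.077) ≈ 6.1913 half-lives elapsed in 130 minutes.
t½ = 130/6.1913 ≈ 20.997 minutes.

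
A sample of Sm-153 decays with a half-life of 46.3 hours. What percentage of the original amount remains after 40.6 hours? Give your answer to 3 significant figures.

n = 40.6/46.3 ≈ 0.87689 half-lives.
Fraction remaining = (1/2)^0.87689 ≈ 0.54454, i.e. 54.454%.

54.5%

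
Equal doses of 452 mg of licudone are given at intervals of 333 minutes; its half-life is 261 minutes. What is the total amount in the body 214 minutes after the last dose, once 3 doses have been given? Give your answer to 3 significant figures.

405 mg

The 3 doses were given 880, 547, 214 minutes ago.
Total = 452·(1/2)^(880/261) + 452·(1/2)^(547/261) + 452·(1/2)^(214/261)
      = 43.669 + 105.74 + 256.05 ≈ 405.46 mg.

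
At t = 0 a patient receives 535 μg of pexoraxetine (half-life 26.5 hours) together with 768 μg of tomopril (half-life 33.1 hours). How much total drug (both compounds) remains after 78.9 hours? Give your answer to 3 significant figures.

215 μg

pexoraxetine: 535 × (1/2)^(78.9/26.5) = 535 × (1/2)^2.9774 ≈ 67.933 μg.
tomopril: 768 × (1/2)^(78.9/33.1) = 768 × (1/2)^2.3837 ≈ 147.16 μg.
Total = 67.933 + 147.16 ≈ 215.1 μg.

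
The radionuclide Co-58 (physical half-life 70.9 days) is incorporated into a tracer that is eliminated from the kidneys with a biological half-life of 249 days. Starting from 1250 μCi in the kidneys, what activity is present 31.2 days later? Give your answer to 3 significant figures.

1/t_eff = 1/t_phys + 1/t_biol = 1/70.9 + 1/249 = 0.01812 per day.
t_eff = 70.9 × 249 / (70.9 + 249) ≈ 55.186 days.
Remaining = 1250 × (1/2)^(31.2/55.186) = 1250 × (1/2)^0.56536 ≈ 844.73 μCi.

845 μCi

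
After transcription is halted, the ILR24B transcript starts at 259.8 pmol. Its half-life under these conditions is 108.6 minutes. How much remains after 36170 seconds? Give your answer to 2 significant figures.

Convert the elapsed time: 36170 seconds = 602.833 minutes.
Number of half-lives: n = 602.833/108.6 ≈ 5.551.
Remaining = 259.8 × (1/2)^5.551 = 259.8 × 0.02133 ≈ 5.5416 pmol.

5.5 pmol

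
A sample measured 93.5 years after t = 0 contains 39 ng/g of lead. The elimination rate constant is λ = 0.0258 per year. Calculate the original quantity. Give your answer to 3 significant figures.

t½ = ln 2 / λ = 0.69315 / 0.0258 ≈ 26.866 years.
Number of half-lives elapsed: n = 93.5/26.866 ≈ 3.4802.
A₀ = A × 2^n = 39 × 2^3.4802 = 39 × 11.16 ≈ 435.22 ng/g.

435 ng/g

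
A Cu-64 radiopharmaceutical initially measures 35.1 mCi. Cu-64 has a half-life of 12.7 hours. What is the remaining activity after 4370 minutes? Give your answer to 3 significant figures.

0.659 mCi

Convert the elapsed time: 4370 minutes = 72.8333 hours.
Number of half-lives: n = 72.8333/12.7 ≈ 5.7349.
Remaining = 35.1 × (1/2)^5.7349 = 35.1 × 0.018777 ≈ 0.65906 mCi.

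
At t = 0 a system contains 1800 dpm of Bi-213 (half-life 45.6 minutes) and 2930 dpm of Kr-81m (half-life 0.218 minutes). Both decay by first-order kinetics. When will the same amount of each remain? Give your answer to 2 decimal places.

Set 1800·(1/2)^(t/45.6) = 2930·(1/2)^(t/0.218).
Taking log₂: log₂(1800/2930) = t·(1/45.6 − 1/0.218).
log₂(0.61433) = -0.7029; 1/45.6 − 1/0.218 = -4.5652.
t = -0.7029 / -4.5652 ≈ 0.15397 minutes.

0.15 minutes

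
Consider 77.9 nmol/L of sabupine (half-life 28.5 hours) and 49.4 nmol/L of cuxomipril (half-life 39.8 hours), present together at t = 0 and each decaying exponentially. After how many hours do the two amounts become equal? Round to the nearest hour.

66 hours

Set 77.9·(1/2)^(t/28.5) = 49.4·(1/2)^(t/39.8).
Taking log₂: log₂(77.9/49.4) = t·(1/28.5 − 1/39.8).
log₂(1.5769) = 0.65711; 1/28.5 − 1/39.8 = 0.0099621.
t = 0.65711 / 0.0099621 ≈ 65.961 hours.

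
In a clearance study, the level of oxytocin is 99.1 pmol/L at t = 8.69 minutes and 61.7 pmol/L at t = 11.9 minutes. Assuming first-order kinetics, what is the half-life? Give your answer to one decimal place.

Over Δt = 11.9 − 8.69 = 3.21 minutes, the level fell by a factor of 99.1/61.7 ≈ 1.6062.
n = log₂(1.6062) ≈ 0.68361 half-lives, so t½ = 3.21/0.68361 ≈ 4.6956 minutes.

4.7 minutes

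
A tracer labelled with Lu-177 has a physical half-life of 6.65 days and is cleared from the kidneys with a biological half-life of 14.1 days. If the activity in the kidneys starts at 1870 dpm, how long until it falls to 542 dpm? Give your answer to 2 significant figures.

1/t_eff = 1/t_phys + 1/t_biol = 1/6.65 + 1/14.1 = 0.2213 per day.
t_eff = 6.65 × 14.1 / (6.65 + 14.1) ≈ 4.5188 days.
n = log₂(1870/542) ≈ 1.7867; t = 1.7867 × 4.5188 ≈ 8.0736 days.

8.1 days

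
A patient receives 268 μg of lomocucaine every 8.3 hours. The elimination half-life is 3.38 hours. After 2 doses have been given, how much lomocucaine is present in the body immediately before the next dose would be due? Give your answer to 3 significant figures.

The 2 doses were given 16.6, 8.3 hours ago.
Total = 268·(1/2)^(16.6/3.38) + 268·(1/2)^(8.3/3.38)
      = 8.9064 + 48.856 ≈ 57.763 μg.

57.8 μg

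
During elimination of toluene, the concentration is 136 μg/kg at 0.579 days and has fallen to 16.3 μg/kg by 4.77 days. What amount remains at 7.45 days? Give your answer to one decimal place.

Over Δt = 4.77 − 0.579 = 4.191 days, the level fell by a factor of 136/16.3 ≈ 8.3436.
n = log₂(8.3436) ≈ 3.0607 half-lives, so t½ = 4.191/3.0607 ≈ 1.3693 days.
From t = 4.77 to t = 7.45: 16.3 × (1/2)^((7.45−4.77)/1.3693) ≈ 4.1977 μg/kg.

4.2 μg/kg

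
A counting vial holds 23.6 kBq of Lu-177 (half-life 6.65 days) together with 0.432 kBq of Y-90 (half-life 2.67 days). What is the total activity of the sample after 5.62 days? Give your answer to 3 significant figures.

13.2 kBq

Lu-177: 23.6 × (1/2)^(5.62/6.65) = 23.6 × (1/2)^0.84511 ≈ 13.137 kBq.
Y-90: 0.432 × (1/2)^(5.62/2.67) = 0.432 × (1/2)^2.1049 ≈ 0.10043 kBq.
Total = 13.137 + 0.10043 ≈ 13.238 kBq.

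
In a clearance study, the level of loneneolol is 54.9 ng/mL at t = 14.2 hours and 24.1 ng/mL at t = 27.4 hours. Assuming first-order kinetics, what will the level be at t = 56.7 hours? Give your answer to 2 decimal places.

Over Δt = 27.4 − 14.2 = 13.2 hours, the level fell by a factor of 54.9/24.1 ≈ 2.278.
n = log₂(2.278) ≈ 1.1878 half-lives, so t½ = 13.2/1.1878 ≈ 11.113 hours.
From t = 27.4 to t = 56.7: 24.1 × (1/2)^((56.7−27.4)/11.113) ≈ 3.8757 ng/mL.

3.88 ng/mL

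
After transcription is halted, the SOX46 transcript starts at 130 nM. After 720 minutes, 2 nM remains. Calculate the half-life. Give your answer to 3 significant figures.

120 minutes

A/A₀ = 2/130 ≈ 0.015385.
n = log₂(65) ≈ 6.0224 half-lives elapsed in 720 minutes.
t½ = 720/6.0224 ≈ 119.55 minutes.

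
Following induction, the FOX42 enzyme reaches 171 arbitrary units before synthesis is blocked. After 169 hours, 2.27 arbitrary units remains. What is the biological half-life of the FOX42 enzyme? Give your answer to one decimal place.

27.1 hours

A/A₀ = 2.27/171 ≈ 0.013275.
n = log₂(75.33) ≈ 6.2352 half-lives elapsed in 169 hours.
t½ = 169/6.2352 ≈ 27.104 hours.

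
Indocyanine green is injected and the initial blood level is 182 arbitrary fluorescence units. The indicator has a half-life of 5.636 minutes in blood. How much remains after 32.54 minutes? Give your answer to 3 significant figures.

Number of half-lives: n = 32.54/5.636 ≈ 5.7736.
Remaining = 182 × (1/2)^5.7736 = 182 × 0.01828 ≈ 3.3269 arbitrary fluorescence units.

3.33 arbitrary fluorescence units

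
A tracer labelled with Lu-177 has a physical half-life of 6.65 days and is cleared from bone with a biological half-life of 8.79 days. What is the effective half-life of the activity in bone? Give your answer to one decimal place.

1/t_eff = 1/t_phys + 1/t_biol = 1/6.65 + 1/8.79 = 0.26414 per day.
t_eff = 6.65 × 8.79 / (6.65 + 8.79) ≈ 3.7858 days.

3.8 days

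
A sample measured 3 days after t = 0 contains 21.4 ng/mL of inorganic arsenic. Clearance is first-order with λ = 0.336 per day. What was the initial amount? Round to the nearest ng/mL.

t½ = ln 2 / λ = 0.69315 / 0.336 ≈ 2.0629 days.
Number of half-lives elapsed: n = 3/2.0629 ≈ 1.4542.
A₀ = A × 2^n = 21.4 × 2^1.4542 = 21.4 × 2.7401 ≈ 58.638 ng/mL.

59 ng/mL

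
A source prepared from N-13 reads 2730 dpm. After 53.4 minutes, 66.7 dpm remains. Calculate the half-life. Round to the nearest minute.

10 minutes

A/A₀ = 66.7/2730 ≈ 0.024432.
n = log₂(40.93) ≈ 5.3551 half-lives elapsed in 53.4 minutes.
t½ = 53.4/5.3551 ≈ 9.9719 minutes.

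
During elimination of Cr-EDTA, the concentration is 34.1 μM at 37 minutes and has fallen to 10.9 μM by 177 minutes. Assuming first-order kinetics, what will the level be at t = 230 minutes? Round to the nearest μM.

Over Δt = 177 − 37 = 140 minutes, the level fell by a factor of 34.1/10.9 ≈ 3.1284.
n = log₂(3.1284) ≈ 1.6454 half-lives, so t½ = 140/1.6454 ≈ 85.083 minutes.
From t = 177 to t = 230: 10.9 × (1/2)^((230−177)/85.083) ≈ 7.078 μM.

7 μM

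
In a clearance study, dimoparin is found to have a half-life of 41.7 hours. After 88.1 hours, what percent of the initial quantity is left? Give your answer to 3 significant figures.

23.1%

n = 88.1/41.7 ≈ 2.1127 half-lives.
Fraction remaining = (1/2)^2.1127 ≈ 0.23121, i.e. 23.121%.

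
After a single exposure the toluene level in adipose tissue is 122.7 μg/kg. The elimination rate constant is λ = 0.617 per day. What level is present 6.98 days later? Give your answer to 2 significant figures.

t½ = ln 2 / λ = 0.69315 / 0.617 ≈ 1.1234 days.
Number of half-lives: n = 6.98/1.1234 ≈ 6.2132.
Remaining = 122.7 × (1/2)^6.2132 = 122.7 × 0.013478 ≈ 1.6538 μg/kg.

1.7 μg/kg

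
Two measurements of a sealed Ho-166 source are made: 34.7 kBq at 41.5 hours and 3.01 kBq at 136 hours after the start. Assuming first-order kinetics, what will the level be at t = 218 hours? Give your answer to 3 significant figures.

0.361 kBq

Over Δt = 136 − 41.5 = 94.5 hours, the level fell by a factor of 34.7/3.01 ≈ 11.528.
n = log₂(11.528) ≈ 3.5271 half-lives, so t½ = 94.5/3.5271 ≈ 26.793 hours.
From t = 136 to t = 218: 3.01 × (1/2)^((218−136)/26.793) ≈ 0.36078 kBq.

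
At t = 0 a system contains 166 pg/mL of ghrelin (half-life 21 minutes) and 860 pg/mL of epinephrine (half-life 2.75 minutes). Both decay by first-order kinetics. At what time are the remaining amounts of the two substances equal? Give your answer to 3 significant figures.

7.51 minutes

Set 166·(1/2)^(t/21) = 860·(1/2)^(t/2.75).
Taking log₂: log₂(166/860) = t·(1/21 − 1/2.75).
log₂(0.19302) = -2.3732; 1/21 − 1/2.75 = -0.31602.
t = -2.3732 / -0.31602 ≈ 7.5096 minutes.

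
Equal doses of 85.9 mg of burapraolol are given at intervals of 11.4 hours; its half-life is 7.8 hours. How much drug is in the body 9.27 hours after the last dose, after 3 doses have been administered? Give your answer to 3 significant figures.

The 3 doses were given 32.07, 20.67, 9.27 hours ago.
Total = 85.9·(1/2)^(32.07/7.8) + 85.9·(1/2)^(20.67/7.8) + 85.9·(1/2)^(9.27/7.8)
      = 4.9693 + 13.686 + 37.69 ≈ 56.345 mg.

56.3 mg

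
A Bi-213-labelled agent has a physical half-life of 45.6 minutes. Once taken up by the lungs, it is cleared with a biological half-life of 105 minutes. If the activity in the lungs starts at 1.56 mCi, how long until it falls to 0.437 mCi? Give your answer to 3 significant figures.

58.4 minutes

1/t_eff = 1/t_phys + 1/t_biol = 1/45.6 + 1/105 = 0.031454 per minute.
t_eff = 45.6 × 105 / (45.6 + 105) ≈ 31.793 minutes.
n = log₂(1.56/0.437) ≈ 1.8358; t = 1.8358 × 31.793 ≈ 58.367 minutes.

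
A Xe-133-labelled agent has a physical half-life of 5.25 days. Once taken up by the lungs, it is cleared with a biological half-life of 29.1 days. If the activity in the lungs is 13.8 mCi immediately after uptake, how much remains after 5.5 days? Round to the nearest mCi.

6 mCi

1/t_eff = 1/t_phys + 1/t_biol = 1/5.25 + 1/29.1 = 0.22484 per day.
t_eff = 5.25 × 29.1 / (5.25 + 29.1) ≈ 4.4476 days.
Remaining = 13.8 × (1/2)^(5.5/4.4476) = 13.8 × (1/2)^1.2366 ≈ 5.8562 mCi.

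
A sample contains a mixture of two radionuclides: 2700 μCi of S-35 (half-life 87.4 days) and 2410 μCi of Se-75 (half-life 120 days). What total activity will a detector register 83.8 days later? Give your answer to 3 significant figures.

2870 μCi

S-35: 2700 × (1/2)^(83.8/87.4) = 2700 × (1/2)^0.95881 ≈ 1389.1 μCi.
Se-75: 2410 × (1/2)^(83.8/120) = 2410 × (1/2)^0.69833 ≈ 1485.2 μCi.
Total = 1389.1 + 1485.2 ≈ 2874.3 μCi.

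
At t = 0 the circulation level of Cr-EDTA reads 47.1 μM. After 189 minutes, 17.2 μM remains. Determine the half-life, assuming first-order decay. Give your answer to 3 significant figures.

130 minutes

A/A₀ = 17.2/47.1 ≈ 0.36518.
n = log₂(2.7384) ≈ 1.4533 half-lives elapsed in 189 minutes.
t½ = 189/1.4533 ≈ 130.05 minutes.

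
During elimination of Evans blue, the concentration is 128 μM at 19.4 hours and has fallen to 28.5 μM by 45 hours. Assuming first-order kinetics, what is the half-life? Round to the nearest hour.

12 hours

Over Δt = 45 − 19.4 = 25.6 hours, the level fell by a factor of 128/28.5 ≈ 4.4912.
n = log₂(4.4912) ≈ 2.1671 half-lives, so t½ = 25.6/2.1671 ≈ 11.813 hours.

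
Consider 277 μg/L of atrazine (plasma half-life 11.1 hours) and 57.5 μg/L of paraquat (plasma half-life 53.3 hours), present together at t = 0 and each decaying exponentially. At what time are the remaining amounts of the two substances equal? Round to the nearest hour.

Set 277·(1/2)^(t/11.1) = 57.5·(1/2)^(t/53.3).
Taking log₂: log₂(277/57.5) = t·(1/11.1 − 1/53.3).
log₂(4.8174) = 2.2683; 1/11.1 − 1/53.3 = 0.071328.
t = 2.2683 / 0.071328 ≈ 31.8 hours.

32 hours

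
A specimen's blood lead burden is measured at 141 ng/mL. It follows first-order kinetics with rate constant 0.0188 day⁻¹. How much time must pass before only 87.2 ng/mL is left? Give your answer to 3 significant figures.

25.6 days

t½ = ln 2 / λ = 0.69315 / 0.0188 ≈ 36.87 days.
Fraction remaining = 87.2/141 ≈ 0.61844.
n = log₂(141/87.2) = ln(1.617)/ln 2 ≈ 0.6933 half-lives.
t = n × t½ = 0.6933 × 36.87 ≈ 25.561 days.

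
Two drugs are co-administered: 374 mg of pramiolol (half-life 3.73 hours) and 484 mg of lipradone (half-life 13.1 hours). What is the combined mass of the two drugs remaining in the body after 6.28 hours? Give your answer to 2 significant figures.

pramiolol: 374 × (1/2)^(6.28/3.73) = 374 × (1/2)^1.6836 ≈ 116.42 mg.
lipradone: 484 × (1/2)^(6.28/13.1) = 484 × (1/2)^0.47939 ≈ 347.16 mg.
Total = 116.42 + 347.16 ≈ 463.59 mg.

460 mg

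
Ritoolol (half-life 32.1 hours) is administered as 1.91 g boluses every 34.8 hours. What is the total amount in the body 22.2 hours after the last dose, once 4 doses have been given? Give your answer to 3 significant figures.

The 4 doses were given 126.6, 91.8, 57, 22.2 hours ago.
Total = 1.91·(1/2)^(126.6/32.1) + 1.91·(1/2)^(91.8/32.1) + 1.91·(1/2)^(57/32.1) + 1.91·(1/2)^(22.2/32.1)
      = 0.12411 + 0.26311 + 0.55782 + 1.1826 ≈ 2.1277 g.

2.13 g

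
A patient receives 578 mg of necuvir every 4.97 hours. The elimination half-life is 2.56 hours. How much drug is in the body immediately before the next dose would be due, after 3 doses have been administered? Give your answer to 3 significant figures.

200 mg

The 3 doses were given 14.91, 9.94, 4.97 hours ago.
Total = 578·(1/2)^(14.91/2.56) + 578·(1/2)^(9.94/2.56) + 578·(1/2)^(4.97/2.56)
      = 10.201 + 39.182 + 150.49 ≈ 199.87 mg.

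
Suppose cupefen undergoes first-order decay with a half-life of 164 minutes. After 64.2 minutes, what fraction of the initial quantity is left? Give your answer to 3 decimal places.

n = 64.2/164 ≈ 0.39146 half-lives.
Fraction remaining = (1/2)^0.39146 ≈ 0.76236.

0.762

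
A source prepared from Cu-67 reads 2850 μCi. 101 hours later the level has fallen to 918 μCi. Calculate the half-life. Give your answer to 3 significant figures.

A/A₀ = 918/2850 ≈ 0.32211.
n = log₂(3.1046) ≈ 1.6344 half-lives elapsed in 101 hours.
t½ = 101/1.6344 ≈ 61.797 hours.

61.8 hours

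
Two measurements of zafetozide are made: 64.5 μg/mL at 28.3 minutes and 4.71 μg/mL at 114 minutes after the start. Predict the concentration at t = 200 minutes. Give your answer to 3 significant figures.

Over Δt = 114 − 28.3 = 85.7 minutes, the level fell by a factor of 64.5/4.71 ≈ 13.694.
n = log₂(13.694) ≈ 3.7755 half-lives, so t½ = 85.7/3.7755 ≈ 22.699 minutes.
From t = 114 to t = 200: 4.71 × (1/2)^((200−114)/22.699) ≈ 0.3408 μg/mL.

0.341 μg/mL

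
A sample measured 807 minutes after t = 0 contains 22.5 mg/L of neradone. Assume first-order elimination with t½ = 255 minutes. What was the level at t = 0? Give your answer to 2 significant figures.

Number of half-lives elapsed: n = 807/255 ≈ 3.1647.
A₀ = A × 2^n = 22.5 × 2^3.1647 = 22.5 × 8.9675 ≈ 201.77 mg/L.

200 mg/L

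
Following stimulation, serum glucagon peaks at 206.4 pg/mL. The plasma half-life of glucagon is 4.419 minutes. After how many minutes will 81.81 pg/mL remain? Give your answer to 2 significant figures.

Fraction remaining = 81.81/206.4 ≈ 0.39637.
n = log₂(206.4/81.81) = ln(2.5229)/ln 2 ≈ 1.3351 half-lives.
t = n × t½ = 1.3351 × 4.419 ≈ 5.8998 minutes.

5.9 minutes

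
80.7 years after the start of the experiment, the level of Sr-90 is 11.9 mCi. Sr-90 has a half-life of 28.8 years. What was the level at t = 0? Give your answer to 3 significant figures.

Number of half-lives elapsed: n = 80.7/28.8 ≈ 2.8021.
A₀ = A × 2^n = 11.9 × 2^2.8021 = 11.9 × 6.9745 ≈ 82.996 mCi.

83.0 mCi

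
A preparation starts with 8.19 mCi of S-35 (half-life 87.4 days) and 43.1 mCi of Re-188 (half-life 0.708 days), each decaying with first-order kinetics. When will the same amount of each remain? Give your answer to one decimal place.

1.7 days

Set 8.19·(1/2)^(t/87.4) = 43.1·(1/2)^(t/0.708).
Taking log₂: log₂(8.19/43.1) = t·(1/87.4 − 1/0.708).
log₂(0.19002) = -2.3958; 1/87.4 − 1/0.708 = -1.401.
t = -2.3958 / -1.401 ≈ 1.71 days.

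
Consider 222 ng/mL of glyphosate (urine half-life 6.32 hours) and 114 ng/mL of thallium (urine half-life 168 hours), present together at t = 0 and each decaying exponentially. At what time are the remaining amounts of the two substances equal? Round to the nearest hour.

6 hours

Set 222·(1/2)^(t/6.32) = 114·(1/2)^(t/168).
Taking log₂: log₂(222/114) = t·(1/6.32 − 1/168).
log₂(1.9474) = 0.96153; 1/6.32 − 1/168 = 0.15228.
t = 0.96153 / 0.15228 ≈ 6.3144 hours.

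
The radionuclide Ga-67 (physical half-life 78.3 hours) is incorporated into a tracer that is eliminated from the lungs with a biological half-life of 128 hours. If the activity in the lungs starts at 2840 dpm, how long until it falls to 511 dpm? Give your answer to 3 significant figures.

120 hours

1/t_eff = 1/t_phys + 1/t_biol = 1/78.3 + 1/128 = 0.020584 per hour.
t_eff = 78.3 × 128 / (78.3 + 128) ≈ 48.582 hours.
n = log₂(2840/511) ≈ 2.4745; t = 2.4745 × 48.582 ≈ 120.22 hours.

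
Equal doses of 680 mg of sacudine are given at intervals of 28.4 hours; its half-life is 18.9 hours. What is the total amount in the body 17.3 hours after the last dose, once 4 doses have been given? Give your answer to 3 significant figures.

549 mg

The 4 doses were given 102.5, 74.1, 45.7, 17.3 hours ago.
Total = 680·(1/2)^(102.5/18.9) + 680·(1/2)^(74.1/18.9) + 680·(1/2)^(45.7/18.9) + 680·(1/2)^(17.3/18.9)
      = 15.847 + 44.904 + 127.24 + 360.55 ≈ 548.54 mg.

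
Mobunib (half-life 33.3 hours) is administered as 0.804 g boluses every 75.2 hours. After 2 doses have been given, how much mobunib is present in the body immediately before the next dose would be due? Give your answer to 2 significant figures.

The 2 doses were given 150.4, 75.2 hours ago.
Total = 0.804·(1/2)^(150.4/33.3) + 0.804·(1/2)^(75.2/33.3)
      = 0.035128 + 0.16806 ≈ 0.20318 g.

0.20 g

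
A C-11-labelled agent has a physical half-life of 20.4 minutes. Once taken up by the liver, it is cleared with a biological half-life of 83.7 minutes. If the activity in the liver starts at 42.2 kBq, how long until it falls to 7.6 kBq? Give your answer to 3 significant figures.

40.6 minutes

1/t_eff = 1/t_phys + 1/t_biol = 1/20.4 + 1/83.7 = 0.060967 per minute.
t_eff = 20.4 × 83.7 / (20.4 + 83.7) ≈ 16.402 minutes.
n = log₂(42.2/7.6) ≈ 2.4732; t = 2.4732 × 16.402 ≈ 40.566 minutes.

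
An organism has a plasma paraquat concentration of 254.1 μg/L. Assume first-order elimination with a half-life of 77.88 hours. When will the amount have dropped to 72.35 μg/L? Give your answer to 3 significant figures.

Fraction remaining = 72.35/254.1 ≈ 0.28473.
n = log₂(254.1/72.35) = ln(3.5121)/ln 2 ≈ 1.8123 half-lives.
t = n × t½ = 1.8123 × 77.88 ≈ 141.14 hours.

141 hours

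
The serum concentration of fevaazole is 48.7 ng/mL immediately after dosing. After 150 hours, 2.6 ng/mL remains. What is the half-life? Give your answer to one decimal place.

35.5 hours

A/A₀ = 2.6/48.7 ≈ 0.053388.
n = log₂(18.731) ≈ 4.2273 half-lives elapsed in 150 hours.
t½ = 150/4.2273 ≈ 35.483 hours.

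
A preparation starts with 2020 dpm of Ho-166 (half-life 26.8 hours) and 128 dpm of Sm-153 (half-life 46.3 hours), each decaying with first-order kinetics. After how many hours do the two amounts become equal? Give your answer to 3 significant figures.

Set 2020·(1/2)^(t/26.8) = 128·(1/2)^(t/46.3).
Taking log₂: log₂(2020/128) = t·(1/26.8 − 1/46.3).
log₂(15.781) = 3.9801; 1/26.8 − 1/46.3 = 0.015715.
t = 3.9801 / 0.015715 ≈ 253.27 hours.

253 hours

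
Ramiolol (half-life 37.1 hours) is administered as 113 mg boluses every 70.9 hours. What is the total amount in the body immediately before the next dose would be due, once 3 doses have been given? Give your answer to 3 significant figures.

40.2 mg

The 3 doses were given 212.7, 141.8, 70.9 hours ago.
Total = 113·(1/2)^(212.7/37.1) + 113·(1/2)^(141.8/37.1) + 113·(1/2)^(70.9/37.1)
      = 2.1244 + 7.9893 + 30.047 ≈ 40.16 mg.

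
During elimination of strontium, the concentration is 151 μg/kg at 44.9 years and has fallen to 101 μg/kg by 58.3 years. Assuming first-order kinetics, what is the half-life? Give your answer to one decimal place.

23.1 years

Over Δt = 58.3 − 44.9 = 13.4 years, the level fell by a factor of 151/101 ≈ 1.495.
n = log₂(1.495) ≈ 0.58019 half-lives, so t½ = 13.4/0.58019 ≈ 23.096 years.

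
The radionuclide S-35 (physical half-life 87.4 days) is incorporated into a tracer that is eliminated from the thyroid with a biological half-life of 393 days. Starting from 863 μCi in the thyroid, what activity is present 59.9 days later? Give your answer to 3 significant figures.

1/t_eff = 1/t_phys + 1/t_biol = 1/87.4 + 1/393 = 0.013986 per day.
t_eff = 87.4 × 393 / (87.4 + 393) ≈ 71.499 days.
Remaining = 863 × (1/2)^(59.9/71.499) = 863 × (1/2)^0.83777 ≈ 482.85 μCi.

483 μCi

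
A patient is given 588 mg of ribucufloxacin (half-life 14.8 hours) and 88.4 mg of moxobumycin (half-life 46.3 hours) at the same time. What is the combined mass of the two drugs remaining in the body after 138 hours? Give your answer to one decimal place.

12.1 mg

ribucufloxacin: 588 × (1/2)^(138/14.8) = 588 × (1/2)^9.3243 ≈ 0.91723 mg.
moxobumycin: 88.4 × (1/2)^(138/46.3) = 88.4 × (1/2)^2.9806 ≈ 11.2 mg.
Total = 0.91723 + 11.2 ≈ 12.117 mg.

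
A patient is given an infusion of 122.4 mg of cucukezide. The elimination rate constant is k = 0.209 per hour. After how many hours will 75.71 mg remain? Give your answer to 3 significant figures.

2.30 hours

t½ = ln 2 / k = 0.69315 / 0.209 ≈ 3.3165 hours.
Fraction remaining = 75.71/122.4 ≈ 0.61855.
n = log₂(122.4/75.71) = ln(1.6167)/ln 2 ≈ 0.69305 half-lives.
t = n × t½ = 0.69305 × 3.3165 ≈ 2.2985 hours.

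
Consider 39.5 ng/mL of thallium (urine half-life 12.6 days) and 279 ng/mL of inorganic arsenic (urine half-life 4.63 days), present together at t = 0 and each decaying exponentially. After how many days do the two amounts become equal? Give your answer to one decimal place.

Set 39.5·(1/2)^(t/12.6) = 279·(1/2)^(t/4.63).
Taking log₂: log₂(39.5/279) = t·(1/12.6 − 1/4.63).
log₂(0.14158) = -2.8203; 1/12.6 − 1/4.63 = -0.13662.
t = -2.8203 / -0.13662 ≈ 20.644 days.

20.6 days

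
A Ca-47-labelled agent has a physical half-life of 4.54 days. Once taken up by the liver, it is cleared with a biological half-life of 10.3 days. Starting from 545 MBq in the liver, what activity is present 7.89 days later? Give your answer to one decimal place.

96.1 MBq

1/t_eff = 1/t_phys + 1/t_biol = 1/4.54 + 1/10.3 = 0.31735 per day.
t_eff = 4.54 × 10.3 / (4.54 + 10.3) ≈ 3.1511 days.
Remaining = 545 × (1/2)^(7.89/3.1511) = 545 × (1/2)^2.5039 ≈ 96.083 MBq.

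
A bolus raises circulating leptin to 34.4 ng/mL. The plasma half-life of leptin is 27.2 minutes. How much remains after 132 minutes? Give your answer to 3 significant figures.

1.19 ng/mL

Number of half-lives: n = 132/27.2 ≈ 4.8529.
Remaining = 34.4 × (1/2)^4.8529 = 34.4 × 0.034603 ≈ 1.1904 ng/mL.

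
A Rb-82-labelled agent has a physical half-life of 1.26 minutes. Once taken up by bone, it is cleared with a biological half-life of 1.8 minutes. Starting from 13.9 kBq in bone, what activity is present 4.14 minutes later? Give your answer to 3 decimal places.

0.289 kBq

1/t_eff = 1/t_phys + 1/t_biol = 1/1.26 + 1/1.8 = 1.3492 per minute.
t_eff = 1.26 × 1.8 / (1.26 + 1.8) ≈ 0.74118 minutes.
Remaining = 13.9 × (1/2)^(4.14/0.74118) = 13.9 × (1/2)^5.5857 ≈ 0.28943 kBq.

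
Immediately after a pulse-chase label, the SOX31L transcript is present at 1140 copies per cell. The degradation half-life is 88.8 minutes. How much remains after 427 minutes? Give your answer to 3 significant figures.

40.7 copies per cell

Number of half-lives: n = 427/88.8 ≈ 4.8086.
Remaining = 1140 × (1/2)^4.8086 = 1140 × 0.035685 ≈ 40.68 copies per cell.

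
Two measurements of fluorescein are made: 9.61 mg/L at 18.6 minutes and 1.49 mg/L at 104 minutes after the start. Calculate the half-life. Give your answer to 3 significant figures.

31.8 minutes

Over Δt = 104 − 18.6 = 85.4 minutes, the level fell by a factor of 9.61/1.49 ≈ 6.4497.
n = log₂(6.4497) ≈ 2.6892 half-lives, so t½ = 85.4/2.6892 ≈ 31.756 minutes.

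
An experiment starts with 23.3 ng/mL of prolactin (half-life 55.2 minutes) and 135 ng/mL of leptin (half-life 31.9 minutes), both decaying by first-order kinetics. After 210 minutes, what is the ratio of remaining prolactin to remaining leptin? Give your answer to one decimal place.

1.2

prolactin: 23.3 × (1/2)^(210/55.2) = 23.3 × (1/2)^3.8043 ≈ 1.6678 ng/mL.
leptin: 135 × (1/2)^(210/31.9) = 135 × (1/2)^6.5831 ≈ 1.4081 ng/mL.
Ratio ≈ 1.6678 / 1.4081 ≈ 1.1844.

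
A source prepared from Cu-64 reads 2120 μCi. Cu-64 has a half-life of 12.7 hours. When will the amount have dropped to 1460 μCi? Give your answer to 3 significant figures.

Fraction remaining = 1460/2120 ≈ 0.68868.
n = log₂(2120/1460) = ln(1.4521)/ln 2 ≈ 0.5381 half-lives.
t = n × t½ = 0.5381 × 12.7 ≈ 6.8338 hours.

6.83 hours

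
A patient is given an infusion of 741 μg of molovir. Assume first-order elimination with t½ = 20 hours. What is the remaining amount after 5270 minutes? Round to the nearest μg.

35 μg

Convert the elapsed time: 5270 minutes = 87.8333 hours.
Number of half-lives: n = 87.8333/20 ≈ 4.3917.
Remaining = 741 × (1/2)^4.3917 = 741 × 0.047641 ≈ 35.302 μg.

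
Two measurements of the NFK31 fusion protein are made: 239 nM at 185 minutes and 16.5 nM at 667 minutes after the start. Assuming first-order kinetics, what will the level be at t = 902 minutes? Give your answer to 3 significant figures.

4.48 nM

Over Δt = 667 − 185 = 482 minutes, the level fell by a factor of 239/16.5 ≈ 14.485.
n = log₂(14.485) ≈ 3.8565 half-lives, so t½ = 482/3.8565 ≈ 124.98 minutes.
From t = 667 to t = 902: 16.5 × (1/2)^((902−667)/124.98) ≈ 4.4821 nM.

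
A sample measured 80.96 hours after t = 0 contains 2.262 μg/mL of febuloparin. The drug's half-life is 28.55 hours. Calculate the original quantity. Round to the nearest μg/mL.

16 μg/mL

Number of half-lives elapsed: n = 80.96/28.55 ≈ 2.8357.
A₀ = A × 2^n = 2.262 × 2^2.8357 = 2.262 × 7.139 ≈ 16.148 μg/mL.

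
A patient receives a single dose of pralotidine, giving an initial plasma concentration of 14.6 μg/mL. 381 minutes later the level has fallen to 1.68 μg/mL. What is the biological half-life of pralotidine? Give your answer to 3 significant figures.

122 minutes

A/A₀ = 1.68/14.6 ≈ 0.11507.
n = log₂(8.6905) ≈ 3.1194 half-lives elapsed in 381 minutes.
t½ = 381/3.1194 ≈ 122.14 minutes.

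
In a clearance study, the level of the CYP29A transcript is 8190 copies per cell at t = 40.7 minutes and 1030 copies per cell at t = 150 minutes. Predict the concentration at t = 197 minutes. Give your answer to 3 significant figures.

Over Δt = 150 − 40.7 = 109.3 minutes, the level fell by a factor of 8190/1030 ≈ 7.9515.
n = log₂(7.9515) ≈ 2.9912 half-lives, so t½ = 109.3/2.9912 ≈ 36.54 minutes.
From t = 150 to t = 197: 1030 × (1/2)^((197−150)/36.54) ≈ 422.32 copies per cell.

422 copies per cell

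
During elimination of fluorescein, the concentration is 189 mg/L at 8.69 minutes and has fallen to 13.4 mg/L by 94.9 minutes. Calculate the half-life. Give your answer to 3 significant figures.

Over Δt = 94.9 − 8.69 = 86.21 minutes, the level fell by a factor of 189/13.4 ≈ 14.104.
n = log₂(14.104) ≈ 3.8181 half-lives, so t½ = 86.21/3.8181 ≈ 22.579 minutes.

22.6 minutes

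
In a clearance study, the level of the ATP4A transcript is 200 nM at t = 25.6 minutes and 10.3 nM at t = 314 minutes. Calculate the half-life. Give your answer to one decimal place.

67.4 minutes

Over Δt = 314 − 25.6 = 288.4 minutes, the level fell by a factor of 200/10.3 ≈ 19.417.
n = log₂(19.417) ≈ 4.2793 half-lives, so t½ = 288.4/4.2793 ≈ 67.394 minutes.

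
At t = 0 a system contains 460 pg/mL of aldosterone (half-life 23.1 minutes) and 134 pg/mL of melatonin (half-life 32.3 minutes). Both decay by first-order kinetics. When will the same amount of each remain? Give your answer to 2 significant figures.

Set 460·(1/2)^(t/23.1) = 134·(1/2)^(t/32.3).
Taking log₂: log₂(460/134) = t·(1/23.1 − 1/32.3).
log₂(3.4328) = 1.7794; 1/23.1 − 1/32.3 = 0.01233.
t = 1.7794 / 0.01233 ≈ 144.31 minutes.

140 minutes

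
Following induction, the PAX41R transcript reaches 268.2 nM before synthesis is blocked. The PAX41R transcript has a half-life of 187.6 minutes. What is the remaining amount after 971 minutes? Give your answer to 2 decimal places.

7.42 nM

Number of half-lives: n = 971/187.6 ≈ 5.1759.
Remaining = 268.2 × (1/2)^5.1759 = 268.2 × 0.027663 ≈ 7.4192 nM.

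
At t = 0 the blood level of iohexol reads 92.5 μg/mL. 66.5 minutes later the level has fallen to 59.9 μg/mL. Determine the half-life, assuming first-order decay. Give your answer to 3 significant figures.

106 minutes

A/A₀ = 59.9/92.5 ≈ 0.64757.
n = log₂(1.5442) ≈ 0.6269 half-lives elapsed in 66.5 minutes.
t½ = 66.5/0.6269 ≈ 106.08 minutes.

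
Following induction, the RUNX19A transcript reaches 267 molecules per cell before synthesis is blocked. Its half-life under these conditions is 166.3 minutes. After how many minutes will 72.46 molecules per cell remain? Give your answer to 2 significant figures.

310 minutes

Fraction remaining = 72.46/267 ≈ 0.27139.
n = log₂(267/72.46) = ln(3.6848)/ln 2 ≈ 1.8816 half-lives.
t = n × t½ = 1.8816 × 166.3 ≈ 312.91 minutes.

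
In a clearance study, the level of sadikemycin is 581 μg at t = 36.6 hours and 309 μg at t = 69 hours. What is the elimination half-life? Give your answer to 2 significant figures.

36 hours

Over Δt = 69 − 36.6 = 32.4 hours, the level fell by a factor of 581/309 ≈ 1.8803.
n = log₂(1.8803) ≈ 0.91093 half-lives, so t½ = 32.4/0.91093 ≈ 35.568 hours.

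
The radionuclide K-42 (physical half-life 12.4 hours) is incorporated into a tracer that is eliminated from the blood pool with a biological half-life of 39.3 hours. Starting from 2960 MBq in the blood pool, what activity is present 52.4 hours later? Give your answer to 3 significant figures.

1/t_eff = 1/t_phys + 1/t_biol = 1/12.4 + 1/39.3 = 0.10609 per hour.
t_eff = 12.4 × 39.3 / (12.4 + 39.3) ≈ 9.4259 hours.
Remaining = 2960 × (1/2)^(52.4/9.4259) = 2960 × (1/2)^5.5591 ≈ 62.78 MBq.

62.8 MBq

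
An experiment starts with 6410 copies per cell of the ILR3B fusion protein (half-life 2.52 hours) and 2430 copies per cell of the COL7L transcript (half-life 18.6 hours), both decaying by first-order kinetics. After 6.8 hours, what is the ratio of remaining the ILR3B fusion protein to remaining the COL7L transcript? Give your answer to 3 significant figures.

0.524

ILR3B fusion protein: 6410 × (1/2)^(6.8/2.52) = 6410 × (1/2)^2.6984 ≈ 987.54 copies per cell.
COL7L transcript: 2430 × (1/2)^(6.8/18.6) = 2430 × (1/2)^0.36559 ≈ 1886 copies per cell.
Ratio ≈ 987.54 / 1886 ≈ 0.5236.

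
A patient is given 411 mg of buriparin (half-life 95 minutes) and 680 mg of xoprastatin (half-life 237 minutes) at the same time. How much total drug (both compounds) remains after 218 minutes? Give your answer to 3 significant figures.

buriparin: 411 × (1/2)^(218/95) = 411 × (1/2)^2.2947 ≈ 83.764 mg.
xoprastatin: 680 × (1/2)^(218/237) = 680 × (1/2)^0.91983 ≈ 359.43 mg.
Total = 83.764 + 359.43 ≈ 443.19 mg.

443 mg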